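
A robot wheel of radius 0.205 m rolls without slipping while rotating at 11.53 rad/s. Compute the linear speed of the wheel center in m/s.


v = omega * r = 11.53 * 0.205 = 2.3636

2.3636 m/s


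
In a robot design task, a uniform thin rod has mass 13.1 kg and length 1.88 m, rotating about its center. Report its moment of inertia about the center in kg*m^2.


I = (1/12)*m*L^2 = (1/12)*13.1*1.88^2 = 3.8584

3.8584 kg*m^2


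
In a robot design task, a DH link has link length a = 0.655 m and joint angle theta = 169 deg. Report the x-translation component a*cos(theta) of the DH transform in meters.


a*cos(theta) = 0.655*cos(169 deg) = -0.6430

-0.6430 m


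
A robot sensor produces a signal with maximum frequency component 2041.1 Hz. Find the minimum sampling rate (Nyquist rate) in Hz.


f_s,min = 2*f_max = 2*2041.1 = 4082.2000

4082.2000 Hz


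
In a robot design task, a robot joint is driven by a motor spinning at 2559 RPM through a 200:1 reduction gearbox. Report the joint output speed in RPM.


omega_joint = omega_motor / N = 2559 / 200 = 12.7950

12.7950 RPM


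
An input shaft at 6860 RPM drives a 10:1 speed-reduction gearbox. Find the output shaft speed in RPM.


omega_out = omega_in / N = 6860 / 10 = 686.0000

686.0000 RPM


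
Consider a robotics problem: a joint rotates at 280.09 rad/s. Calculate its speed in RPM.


RPM = 280.09 * 60/(2*pi) = 2674.6625

2674.6625 RPM


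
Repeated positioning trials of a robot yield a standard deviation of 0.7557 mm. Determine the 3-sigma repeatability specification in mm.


repeatability = 3*sigma = 3*0.7557 = 2.2671

2.2671 mm


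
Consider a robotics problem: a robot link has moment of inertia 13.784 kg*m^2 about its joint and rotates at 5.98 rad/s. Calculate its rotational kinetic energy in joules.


KE = (1/2)*I*omega^2 = 0.5*13.784*5.98^2 = 246.4607

246.4607 J


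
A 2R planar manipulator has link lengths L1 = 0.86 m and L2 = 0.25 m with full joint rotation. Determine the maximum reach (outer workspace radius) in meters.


r_max = L1 + L2 = 0.86 + 0.25 = 1.1100

1.1100 m


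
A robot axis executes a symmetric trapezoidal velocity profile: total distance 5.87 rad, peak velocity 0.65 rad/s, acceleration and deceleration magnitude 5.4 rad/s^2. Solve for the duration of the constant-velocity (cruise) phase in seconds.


t_acc = v/a = 0.120370 s, d_acc = v^2/(2a) = 0.039120 rad each
d_cruise = 5.87 - 2*0.039120 = 5.791760 rad
t_cruise = d_cruise/v = 5.791760/0.65 = 8.9104

8.9104 s


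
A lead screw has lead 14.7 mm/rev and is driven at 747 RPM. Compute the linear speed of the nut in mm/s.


v = lead * (RPM/60) = 14.7*747/60 = 183.0150

183.0150 mm/s


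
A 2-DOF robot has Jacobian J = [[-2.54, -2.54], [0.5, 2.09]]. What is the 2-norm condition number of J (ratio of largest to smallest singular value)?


JJ^T eigenvalues: trace(JJ^T) = 17.5213, det(JJ^T) = det(J)^2 = 16.31028996
s_max^2 = (17.5213 + sqrt(241.75479385))/2 = 16.53488298
s_min^2 = (17.5213 - sqrt(241.75479385))/2 = 0.98641702
kappa = s_max/s_min = sqrt(16.53488298/0.98641702) = 4.0942

4.0942


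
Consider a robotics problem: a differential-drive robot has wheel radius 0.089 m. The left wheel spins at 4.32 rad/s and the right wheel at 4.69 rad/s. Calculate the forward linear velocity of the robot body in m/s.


v = r*(wR + wL)/2 = 0.089*(4.69 + 4.32)/2 = 0.4009

0.4009 m/s


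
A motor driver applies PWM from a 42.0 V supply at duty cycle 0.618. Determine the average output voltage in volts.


V_avg = V_supply * D = 42.0*0.618 = 25.9560

25.9560 V


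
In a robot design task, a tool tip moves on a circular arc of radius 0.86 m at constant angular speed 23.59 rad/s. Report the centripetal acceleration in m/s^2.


a_c = omega^2 * r = 23.59^2 * 0.86 = 478.5798

478.5798 m/s^2


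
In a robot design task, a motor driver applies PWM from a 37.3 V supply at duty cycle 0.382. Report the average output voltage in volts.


V_avg = V_supply * D = 37.3*0.382 = 14.2486

14.2486 V


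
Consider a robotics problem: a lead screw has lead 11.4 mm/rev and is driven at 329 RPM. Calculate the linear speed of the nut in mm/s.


v = lead * (RPM/60) = 11.4*329/60 = 62.5100

62.5100 mm/s


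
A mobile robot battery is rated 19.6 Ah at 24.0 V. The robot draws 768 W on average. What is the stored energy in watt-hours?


E = capacity * V = 19.6*24.0 = 470.4000

470.4000 Wh


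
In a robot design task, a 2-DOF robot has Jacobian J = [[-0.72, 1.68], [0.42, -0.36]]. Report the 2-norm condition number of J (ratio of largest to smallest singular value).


JJ^T eigenvalues: trace(JJ^T) = 3.6468, det(JJ^T) = det(J)^2 = 0.19927296
s_max^2 = (3.6468 + sqrt(12.50205840))/2 = 3.59131250
s_min^2 = (3.6468 - sqrt(12.50205840))/2 = 0.05548750
kappa = s_max/s_min = sqrt(3.59131250/0.05548750) = 8.0451

8.0451


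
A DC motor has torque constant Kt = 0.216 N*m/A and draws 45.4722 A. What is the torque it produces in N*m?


tau = Kt * I = 0.216*45.4722 = 9.8220

9.8220 N*m


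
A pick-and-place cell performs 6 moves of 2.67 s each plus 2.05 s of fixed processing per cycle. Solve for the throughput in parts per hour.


T_cycle = 6*2.67 + 2.05 = 18.0700 s
rate = 3600/T = 199.2252

199.2252 parts/hour


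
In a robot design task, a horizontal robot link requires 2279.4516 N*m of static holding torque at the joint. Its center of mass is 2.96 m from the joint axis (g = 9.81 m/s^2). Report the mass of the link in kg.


m = tau / (g*L) = 2279.4516 / (9.81 * 2.96) = 78.5000

78.5000 kg


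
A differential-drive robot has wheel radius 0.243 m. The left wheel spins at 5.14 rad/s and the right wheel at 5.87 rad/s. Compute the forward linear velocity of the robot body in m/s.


v = r*(wR + wL)/2 = 0.243*(5.87 + 5.14)/2 = 1.3377

1.3377 m/s


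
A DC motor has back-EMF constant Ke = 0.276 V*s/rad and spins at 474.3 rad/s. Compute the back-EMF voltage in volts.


V_emf = Ke * omega = 0.276*474.3 = 130.9068

130.9068 V


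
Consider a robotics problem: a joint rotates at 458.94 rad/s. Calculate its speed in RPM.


RPM = 458.94 * 60/(2*pi) = 4382.5542

4382.5542 RPM


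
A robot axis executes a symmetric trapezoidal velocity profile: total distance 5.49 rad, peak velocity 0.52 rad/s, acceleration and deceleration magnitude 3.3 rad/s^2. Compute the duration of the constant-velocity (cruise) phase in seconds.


t_acc = v/a = 0.157576 s, d_acc = v^2/(2a) = 0.040970 rad each
d_cruise = 5.49 - 2*0.040970 = 5.408060 rad
t_cruise = d_cruise/v = 5.408060/0.52 = 10.4001

10.4001 s


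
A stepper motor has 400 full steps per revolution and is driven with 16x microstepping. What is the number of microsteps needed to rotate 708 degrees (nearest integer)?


step_size = 360/(400*16) = 360/6400 = 0.056250 deg
n = 708/(360/6400) = 708*6400/360 = 12586.6667 -> 12587

12587 steps


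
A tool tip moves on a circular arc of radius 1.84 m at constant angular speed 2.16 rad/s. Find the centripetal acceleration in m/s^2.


a_c = omega^2 * r = 2.16^2 * 1.84 = 8.5847

8.5847 m/s^2


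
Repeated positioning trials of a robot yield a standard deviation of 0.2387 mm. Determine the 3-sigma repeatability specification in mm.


repeatability = 3*sigma = 3*0.2387 = 0.7161

0.7161 mm


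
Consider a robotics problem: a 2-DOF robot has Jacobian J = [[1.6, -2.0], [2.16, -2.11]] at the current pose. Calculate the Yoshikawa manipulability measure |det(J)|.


det(J) = 1.6*-2.11 - (-2.0)*(2.16) = 0.9440
|det(J)| = 0.9440

0.9440


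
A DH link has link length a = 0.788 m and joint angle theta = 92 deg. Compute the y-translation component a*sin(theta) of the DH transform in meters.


a*sin(theta) = 0.788*sin(92 deg) = 0.7875

0.7875 m


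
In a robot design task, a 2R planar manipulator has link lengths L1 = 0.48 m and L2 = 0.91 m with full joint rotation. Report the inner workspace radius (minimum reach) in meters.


r_min = |L1 - L2| = |0.48 - 0.91| = 0.4300

0.4300 m


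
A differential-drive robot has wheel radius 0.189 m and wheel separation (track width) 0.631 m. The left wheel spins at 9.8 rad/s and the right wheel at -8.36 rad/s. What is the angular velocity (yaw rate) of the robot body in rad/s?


omega = r*(wR - wL)/L = 0.189*(-8.36 - (9.8))/0.631 = -5.4394

-5.4394 rad/s


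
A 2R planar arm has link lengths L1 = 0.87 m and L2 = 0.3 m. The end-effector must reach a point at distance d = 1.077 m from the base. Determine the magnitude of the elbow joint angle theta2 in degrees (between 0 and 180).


cos(th2) = (d^2 - L1^2 - L2^2)/(2*L1*L2) = (1.077^2 - 0.87^2 - 0.3^2)/(2*0.87*0.3) = 0.59967241
th2 = acos(0.59967241) = 53.1536 deg

53.1536 degrees


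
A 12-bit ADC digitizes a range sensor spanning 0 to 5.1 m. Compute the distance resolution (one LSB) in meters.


res = range / 2^n = 5.1/2^12 = 5.1/4096 = 0.0012

0.0012 m


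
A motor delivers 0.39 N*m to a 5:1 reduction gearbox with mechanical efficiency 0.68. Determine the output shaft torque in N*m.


tau_out = tau_in * N * eta = 0.39 * 5 * 0.68 = 1.3260

1.3260 N*m


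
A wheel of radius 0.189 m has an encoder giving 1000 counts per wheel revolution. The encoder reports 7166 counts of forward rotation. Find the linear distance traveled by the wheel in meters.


revs = 7166/1000 = 7.166000
d = revs * 2*pi*r = 7.166000 * 2*pi*0.189 = 8.5098

8.5098 m


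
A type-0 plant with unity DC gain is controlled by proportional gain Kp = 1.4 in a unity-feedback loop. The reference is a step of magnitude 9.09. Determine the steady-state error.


e_ss = R/(1 + Kp) = 9.09/(1 + 1.4) = 9.09/2.4000 = 3.7875

3.7875


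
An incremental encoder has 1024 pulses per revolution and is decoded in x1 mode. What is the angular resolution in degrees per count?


resolution = 360 / (PPR * 1) = 360 / 1024 = 0.3516

0.3516 degrees


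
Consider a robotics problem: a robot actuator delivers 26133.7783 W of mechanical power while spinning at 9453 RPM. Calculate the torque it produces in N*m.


omega = 9453 * 2*pi/60 = 989.915845 rad/s
tau = P / omega = 26133.7783 / 989.915845 = 26.4000

26.4000 N*m


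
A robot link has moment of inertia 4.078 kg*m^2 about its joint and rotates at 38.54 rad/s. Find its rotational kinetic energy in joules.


KE = (1/2)*I*omega^2 = 0.5*4.078*38.54^2 = 3028.5911

3028.5911 J


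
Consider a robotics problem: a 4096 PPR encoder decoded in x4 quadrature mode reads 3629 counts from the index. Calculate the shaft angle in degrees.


angle = counts * 360 / (PPR*4) = 3629 * 360 / 16384 = 79.7388

79.7388 degrees


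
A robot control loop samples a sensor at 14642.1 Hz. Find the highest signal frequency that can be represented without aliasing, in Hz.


f_max = f_s/2 = 14642.1/2 = 7321.0500

7321.0500 Hz


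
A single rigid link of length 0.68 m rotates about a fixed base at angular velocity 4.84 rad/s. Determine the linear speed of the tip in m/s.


v = L*omega = 0.68 * 4.84 = 3.2912

3.2912 m/s


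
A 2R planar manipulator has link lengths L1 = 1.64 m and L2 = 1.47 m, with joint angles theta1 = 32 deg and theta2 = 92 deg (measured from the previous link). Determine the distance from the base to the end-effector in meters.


x = L1*cos(th1) + L2*cos(th1+th2) = 0.568785
y = L1*sin(th1) + L2*sin(th1+th2) = 2.087753
d = sqrt(x^2 + y^2) = sqrt(0.323516 + 4.358713) = 2.1638

2.1638 m


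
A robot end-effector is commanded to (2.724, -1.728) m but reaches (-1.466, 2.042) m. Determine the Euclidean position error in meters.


dx = -1.466 - (2.724) = -4.1900, dy = 2.042 - (-1.728) = 3.7700
err = sqrt(17.556100 + 14.212900) = 5.6364

5.6364 m


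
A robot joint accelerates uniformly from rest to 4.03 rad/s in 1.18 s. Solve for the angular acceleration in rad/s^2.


alpha = delta_omega / t = 4.03 / 1.18 = 3.4153

3.4153 rad/s^2


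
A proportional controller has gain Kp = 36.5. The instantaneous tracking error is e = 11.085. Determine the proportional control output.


u_P = Kp * e = 36.5 * 11.085 = 404.6025

404.6025


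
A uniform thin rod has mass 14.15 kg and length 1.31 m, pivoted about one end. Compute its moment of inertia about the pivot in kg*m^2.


I = (1/3)*m*L^2 = (1/3)*14.15*1.31^2 = 8.0943

8.0943 kg*m^2


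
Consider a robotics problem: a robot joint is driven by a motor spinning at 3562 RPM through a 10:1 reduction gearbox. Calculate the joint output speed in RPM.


omega_joint = omega_motor / N = 3562 / 10 = 356.2000

356.2000 RPM


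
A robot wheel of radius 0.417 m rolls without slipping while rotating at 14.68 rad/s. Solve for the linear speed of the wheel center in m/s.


v = omega * r = 14.68 * 0.417 = 6.1216

6.1216 m/s


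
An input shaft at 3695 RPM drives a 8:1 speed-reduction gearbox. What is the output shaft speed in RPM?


omega_out = omega_in / N = 3695 / 8 = 461.8750

461.8750 RPM


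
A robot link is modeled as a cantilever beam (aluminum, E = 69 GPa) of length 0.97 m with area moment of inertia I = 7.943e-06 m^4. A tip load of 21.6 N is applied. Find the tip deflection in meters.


delta = F*L^3/(3*E*I) = 21.6*0.97^3/(3*6.900e+10*7.943e-06)
      = 19.7137368/1644201 = 1.1990e-05

1.1990e-05 m


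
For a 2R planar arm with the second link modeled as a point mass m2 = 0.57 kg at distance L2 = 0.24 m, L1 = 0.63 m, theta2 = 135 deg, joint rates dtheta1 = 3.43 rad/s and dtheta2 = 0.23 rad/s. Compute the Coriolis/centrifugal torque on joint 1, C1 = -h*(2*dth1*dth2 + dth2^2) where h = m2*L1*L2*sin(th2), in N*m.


h = m2*L1*L2*sin(th2) = 0.57*0.63*0.24*sin(135 deg) = 0.060941
C1 = -h*(2*3.43*0.23 + 0.23^2) = -0.060941*1.6307 = -0.0994

-0.0994 N*m


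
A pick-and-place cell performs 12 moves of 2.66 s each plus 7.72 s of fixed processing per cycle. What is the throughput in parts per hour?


T_cycle = 12*2.66 + 7.72 = 39.6400 s
rate = 3600/T = 90.8174

90.8174 parts/hour


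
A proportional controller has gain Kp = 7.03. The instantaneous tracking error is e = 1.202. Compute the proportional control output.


u_P = Kp * e = 7.03 * 1.202 = 8.4501

8.4501


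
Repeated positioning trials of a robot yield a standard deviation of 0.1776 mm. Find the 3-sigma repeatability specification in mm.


repeatability = 3*sigma = 3*0.1776 = 0.5328

0.5328 mm


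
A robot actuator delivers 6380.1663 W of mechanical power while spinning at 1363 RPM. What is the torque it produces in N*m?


omega = 1363 * 2*pi/60 = 142.733026 rad/s
tau = P / omega = 6380.1663 / 142.733026 = 44.7000

44.7000 N*m


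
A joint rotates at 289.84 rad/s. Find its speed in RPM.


RPM = 289.84 * 60/(2*pi) = 2767.7681

2767.7681 RPM


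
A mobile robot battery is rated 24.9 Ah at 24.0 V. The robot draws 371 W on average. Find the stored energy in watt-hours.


E = capacity * V = 24.9*24.0 = 597.6000

597.6000 Wh


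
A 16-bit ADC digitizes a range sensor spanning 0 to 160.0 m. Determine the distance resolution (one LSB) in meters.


res = range / 2^n = 160.0/2^16 = 160.0/65536 = 0.0024

0.0024 m


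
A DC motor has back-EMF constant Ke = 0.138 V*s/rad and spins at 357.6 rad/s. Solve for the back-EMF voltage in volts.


V_emf = Ke * omega = 0.138*357.6 = 49.3488

49.3488 V


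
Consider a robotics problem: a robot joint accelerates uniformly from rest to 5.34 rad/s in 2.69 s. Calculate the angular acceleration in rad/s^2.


alpha = delta_omega / t = 5.34 / 2.69 = 1.9851

1.9851 rad/s^2


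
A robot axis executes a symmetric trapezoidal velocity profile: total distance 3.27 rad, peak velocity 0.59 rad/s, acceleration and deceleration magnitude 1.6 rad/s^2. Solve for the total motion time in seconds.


t_acc = v/a = 0.59/1.6 = 0.368750 s
d_acc = v^2/(2a) = 0.108781 rad (each ramp)
d_cruise = 3.27 - 2*0.108781 = 3.052438 rad
t_cruise = 3.052438/0.59 = 5.173624 s
t_total = 2*0.368750 + 5.173624 = 5.9111

5.9111 s


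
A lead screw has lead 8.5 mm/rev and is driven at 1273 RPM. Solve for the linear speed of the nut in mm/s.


v = lead * (RPM/60) = 8.5*1273/60 = 180.3417

180.3417 mm/s


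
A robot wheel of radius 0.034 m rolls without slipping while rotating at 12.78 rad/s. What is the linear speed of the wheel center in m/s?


v = omega * r = 12.78 * 0.034 = 0.4345

0.4345 m/s


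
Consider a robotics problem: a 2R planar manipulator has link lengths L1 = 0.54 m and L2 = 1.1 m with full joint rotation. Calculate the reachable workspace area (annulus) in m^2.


r_max = L1 + L2 = 1.6400, r_min = |L1 - L2| = 0.5600
A = pi*(r_max^2 - r_min^2) = pi*(2.6896 - 0.3136) = 7.4644

7.4644 m^2


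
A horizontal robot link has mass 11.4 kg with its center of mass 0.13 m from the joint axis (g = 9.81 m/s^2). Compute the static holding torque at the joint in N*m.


tau = m*g*L = 11.4 * 9.81 * 0.13 = 14.5384

14.5384 N*m


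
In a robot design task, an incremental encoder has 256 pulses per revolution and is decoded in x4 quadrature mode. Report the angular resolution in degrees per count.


resolution = 360 / (PPR * 4) = 360 / 1024 = 0.3516

0.3516 degrees


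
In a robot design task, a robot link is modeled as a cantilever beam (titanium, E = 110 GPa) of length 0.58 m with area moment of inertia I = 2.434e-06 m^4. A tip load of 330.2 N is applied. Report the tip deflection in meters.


delta = F*L^3/(3*E*I) = 330.2*0.58^3/(3*1.100e+11*2.434e-06)
      = 64.4259824/803220 = 8.0210e-05

8.0210e-05 m


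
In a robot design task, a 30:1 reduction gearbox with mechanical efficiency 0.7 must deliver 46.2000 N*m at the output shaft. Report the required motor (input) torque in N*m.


tau_in = tau_out / (N * eta) = 46.2000 / (30 * 0.7) = 2.2000

2.2000 N*m


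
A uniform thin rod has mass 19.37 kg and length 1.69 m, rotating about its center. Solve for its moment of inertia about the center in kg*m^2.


I = (1/12)*m*L^2 = (1/12)*19.37*1.69^2 = 4.6102

4.6102 kg*m^2


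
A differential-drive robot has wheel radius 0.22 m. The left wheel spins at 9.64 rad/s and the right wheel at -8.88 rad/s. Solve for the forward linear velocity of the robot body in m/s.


v = r*(wR + wL)/2 = 0.22*(-8.88 + 9.64)/2 = 0.0836

0.0836 m/s


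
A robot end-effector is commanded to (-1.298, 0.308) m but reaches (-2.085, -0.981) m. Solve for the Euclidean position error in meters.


dx = -2.085 - (-1.298) = -0.7870, dy = -0.981 - (0.308) = -1.2890
err = sqrt(0.619369 + 1.661521) = 1.5103

1.5103 m


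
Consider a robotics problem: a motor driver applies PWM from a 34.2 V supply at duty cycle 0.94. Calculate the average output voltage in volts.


V_avg = V_supply * D = 34.2*0.94 = 32.1480

32.1480 V


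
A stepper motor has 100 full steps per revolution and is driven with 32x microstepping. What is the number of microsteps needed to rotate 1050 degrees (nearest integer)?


step_size = 360/(100*32) = 360/3200 = 0.112500 deg
n = 1050/(360/3200) = 1050*3200/360 = 9333.3333 -> 9333

9333 steps


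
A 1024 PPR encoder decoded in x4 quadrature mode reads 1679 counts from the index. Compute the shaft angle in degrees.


angle = counts * 360 / (PPR*4) = 1679 * 360 / 4096 = 147.5684

147.5684 degrees


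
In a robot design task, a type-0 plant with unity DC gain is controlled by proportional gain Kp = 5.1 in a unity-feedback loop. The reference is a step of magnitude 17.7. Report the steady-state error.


e_ss = R/(1 + Kp) = 17.7/(1 + 5.1) = 17.7/6.1000 = 2.9016

2.9016


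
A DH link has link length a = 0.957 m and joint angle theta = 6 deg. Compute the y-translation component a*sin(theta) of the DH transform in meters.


a*sin(theta) = 0.957*sin(6 deg) = 0.1000

0.1000 m


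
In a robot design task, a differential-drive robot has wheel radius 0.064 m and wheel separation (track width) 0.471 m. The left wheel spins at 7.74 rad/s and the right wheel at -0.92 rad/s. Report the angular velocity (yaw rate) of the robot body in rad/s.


omega = r*(wR - wL)/L = 0.064*(-0.92 - (7.74))/0.471 = -1.1767

-1.1767 rad/s


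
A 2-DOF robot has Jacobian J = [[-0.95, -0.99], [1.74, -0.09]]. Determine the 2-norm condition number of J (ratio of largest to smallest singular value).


JJ^T eigenvalues: trace(JJ^T) = 4.9183, det(JJ^T) = det(J)^2 = 3.26922561
s_max^2 = (4.9183 + sqrt(11.11277245))/2 = 4.12594126
s_min^2 = (4.9183 - sqrt(11.11277245))/2 = 0.79235874
kappa = s_max/s_min = sqrt(4.12594126/0.79235874) = 2.2819

2.2819


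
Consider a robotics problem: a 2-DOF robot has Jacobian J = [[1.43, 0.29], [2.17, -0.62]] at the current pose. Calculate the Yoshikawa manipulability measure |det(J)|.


det(J) = 1.43*-0.62 - (0.29)*(2.17) = -1.5159
|det(J)| = 1.5159

1.5159


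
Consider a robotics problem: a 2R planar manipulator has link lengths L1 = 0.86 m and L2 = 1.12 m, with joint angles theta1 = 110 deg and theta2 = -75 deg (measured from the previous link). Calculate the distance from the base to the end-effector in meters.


x = L1*cos(th1) + L2*cos(th1+th2) = 0.623313
y = L1*sin(th1) + L2*sin(th1+th2) = 1.450541
d = sqrt(x^2 + y^2) = sqrt(0.388519 + 2.104069) = 1.5788

1.5788 m


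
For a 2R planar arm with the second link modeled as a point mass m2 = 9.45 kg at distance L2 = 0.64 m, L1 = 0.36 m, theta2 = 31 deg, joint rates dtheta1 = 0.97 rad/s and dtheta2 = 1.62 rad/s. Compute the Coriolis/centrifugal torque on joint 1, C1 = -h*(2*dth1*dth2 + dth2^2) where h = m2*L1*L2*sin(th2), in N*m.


h = m2*L1*L2*sin(th2) = 9.45*0.36*0.64*sin(31 deg) = 1.121382
C1 = -h*(2*0.97*1.62 + 1.62^2) = -1.121382*5.7672 = -6.4672

-6.4672 N*m


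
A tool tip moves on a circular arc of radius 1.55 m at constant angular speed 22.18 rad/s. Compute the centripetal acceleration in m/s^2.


a_c = omega^2 * r = 22.18^2 * 1.55 = 762.5262

762.5262 m/s^2


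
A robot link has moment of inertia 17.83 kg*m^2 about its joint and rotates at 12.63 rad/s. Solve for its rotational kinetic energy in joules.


KE = (1/2)*I*omega^2 = 0.5*17.83*12.63^2 = 1422.0932

1422.0932 J


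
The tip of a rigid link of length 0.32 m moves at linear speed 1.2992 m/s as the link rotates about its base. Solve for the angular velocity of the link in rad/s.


omega = v / L = 1.2992 / 0.32 = 4.0600

4.0600 rad/s


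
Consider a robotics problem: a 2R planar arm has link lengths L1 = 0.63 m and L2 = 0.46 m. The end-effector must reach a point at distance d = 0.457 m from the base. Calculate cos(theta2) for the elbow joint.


cos(th2) = (d^2 - L1^2 - L2^2)/(2*L1*L2) = (0.457^2 - 0.63^2 - 0.46^2)/(2*0.63*0.46) = -0.6895

-0.6895


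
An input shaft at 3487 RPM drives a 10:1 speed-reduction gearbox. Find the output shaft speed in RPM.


omega_out = omega_in / N = 3487 / 10 = 348.7000

348.7000 RPM


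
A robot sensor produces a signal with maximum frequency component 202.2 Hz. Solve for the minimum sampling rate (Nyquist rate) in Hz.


f_s,min = 2*f_max = 2*202.2 = 404.4000

404.4000 Hz


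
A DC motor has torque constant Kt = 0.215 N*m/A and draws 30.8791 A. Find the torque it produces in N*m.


tau = Kt * I = 0.215*30.8791 = 6.6390

6.6390 N*m


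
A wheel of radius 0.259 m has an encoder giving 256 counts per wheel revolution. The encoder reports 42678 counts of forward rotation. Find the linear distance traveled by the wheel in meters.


revs = 42678/256 = 166.710938
d = revs * 2*pi*r = 166.710938 * 2*pi*0.259 = 271.2962

271.2962 m


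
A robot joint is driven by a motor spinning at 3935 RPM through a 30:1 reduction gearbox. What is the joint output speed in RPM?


omega_joint = omega_motor / N = 3935 / 30 = 131.1667

131.1667 RPM


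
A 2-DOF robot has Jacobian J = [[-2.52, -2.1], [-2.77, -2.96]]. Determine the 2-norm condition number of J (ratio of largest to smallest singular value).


JJ^T eigenvalues: trace(JJ^T) = 27.1949, det(JJ^T) = det(J)^2 = 2.69682084
s_max^2 = (27.1949 + sqrt(728.77530265))/2 = 27.09536931
s_min^2 = (27.1949 - sqrt(728.77530265))/2 = 0.09953069
kappa = s_max/s_min = sqrt(27.09536931/0.09953069) = 16.4994

16.4994


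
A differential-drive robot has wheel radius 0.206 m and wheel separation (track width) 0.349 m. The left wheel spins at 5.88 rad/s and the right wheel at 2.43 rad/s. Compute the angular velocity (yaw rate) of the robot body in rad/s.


omega = r*(wR - wL)/L = 0.206*(2.43 - (5.88))/0.349 = -2.0364

-2.0364 rad/s


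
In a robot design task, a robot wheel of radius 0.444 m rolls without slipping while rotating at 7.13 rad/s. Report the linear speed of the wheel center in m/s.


v = omega * r = 7.13 * 0.444 = 3.1657

3.1657 m/s


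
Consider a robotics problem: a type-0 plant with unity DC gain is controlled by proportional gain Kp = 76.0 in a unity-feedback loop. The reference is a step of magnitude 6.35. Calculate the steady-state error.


e_ss = R/(1 + Kp) = 6.35/(1 + 76.0) = 6.35/77.0000 = 0.0825

0.0825


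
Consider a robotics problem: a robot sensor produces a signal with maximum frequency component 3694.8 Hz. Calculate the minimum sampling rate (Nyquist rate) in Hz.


f_s,min = 2*f_max = 2*3694.8 = 7389.6000

7389.6000 Hz


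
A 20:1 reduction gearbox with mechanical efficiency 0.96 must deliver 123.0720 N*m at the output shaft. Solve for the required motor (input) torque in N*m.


tau_in = tau_out / (N * eta) = 123.0720 / (20 * 0.96) = 6.4100

6.4100 N*m


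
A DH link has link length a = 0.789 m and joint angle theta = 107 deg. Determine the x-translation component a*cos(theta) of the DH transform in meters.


a*cos(theta) = 0.789*cos(107 deg) = -0.2307

-0.2307 m


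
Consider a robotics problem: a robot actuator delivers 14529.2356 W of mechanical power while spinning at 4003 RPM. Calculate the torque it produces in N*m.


omega = 4003 * 2*pi/60 = 419.193180 rad/s
tau = P / omega = 14529.2356 / 419.193180 = 34.6600

34.6600 N*m


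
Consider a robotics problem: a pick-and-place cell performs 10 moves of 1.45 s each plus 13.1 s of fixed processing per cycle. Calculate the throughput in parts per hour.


T_cycle = 10*1.45 + 13.1 = 27.6000 s
rate = 3600/T = 130.4348

130.4348 parts/hour


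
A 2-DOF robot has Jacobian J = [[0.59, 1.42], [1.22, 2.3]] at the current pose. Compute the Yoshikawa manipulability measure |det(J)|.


det(J) = 0.59*2.3 - (1.42)*(1.22) = -0.3754
|det(J)| = 0.3754

0.3754


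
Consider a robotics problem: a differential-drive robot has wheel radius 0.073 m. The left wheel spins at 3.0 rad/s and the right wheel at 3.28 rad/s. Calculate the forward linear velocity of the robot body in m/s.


v = r*(wR + wL)/2 = 0.073*(3.28 + 3.0)/2 = 0.2292

0.2292 m/s


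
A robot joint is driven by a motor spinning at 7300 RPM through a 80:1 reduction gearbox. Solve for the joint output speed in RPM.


omega_joint = omega_motor / N = 7300 / 80 = 91.2500

91.2500 RPM


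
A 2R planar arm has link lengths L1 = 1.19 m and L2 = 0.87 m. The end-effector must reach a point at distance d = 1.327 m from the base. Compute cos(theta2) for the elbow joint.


cos(th2) = (d^2 - L1^2 - L2^2)/(2*L1*L2) = (1.327^2 - 1.19^2 - 0.87^2)/(2*1.19*0.87) = -0.1990

-0.1990


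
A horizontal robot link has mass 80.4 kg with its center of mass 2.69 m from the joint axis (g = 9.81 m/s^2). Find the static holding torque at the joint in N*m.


tau = m*g*L = 80.4 * 9.81 * 2.69 = 2121.6676

2121.6676 N*m


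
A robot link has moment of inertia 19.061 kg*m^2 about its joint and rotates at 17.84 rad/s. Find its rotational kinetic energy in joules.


KE = (1/2)*I*omega^2 = 0.5*19.061*17.84^2 = 3033.2303

3033.2303 J


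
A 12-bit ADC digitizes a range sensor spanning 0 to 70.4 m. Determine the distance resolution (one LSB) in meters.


res = range / 2^n = 70.4/2^12 = 70.4/4096 = 0.0172

0.0172 m


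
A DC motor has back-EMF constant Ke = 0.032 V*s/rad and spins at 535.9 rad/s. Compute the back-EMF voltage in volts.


V_emf = Ke * omega = 0.032*535.9 = 17.1488

17.1488 V


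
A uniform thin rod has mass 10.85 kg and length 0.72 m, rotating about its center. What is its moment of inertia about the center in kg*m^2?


I = (1/12)*m*L^2 = (1/12)*10.85*0.72^2 = 0.4687

0.4687 kg*m^2


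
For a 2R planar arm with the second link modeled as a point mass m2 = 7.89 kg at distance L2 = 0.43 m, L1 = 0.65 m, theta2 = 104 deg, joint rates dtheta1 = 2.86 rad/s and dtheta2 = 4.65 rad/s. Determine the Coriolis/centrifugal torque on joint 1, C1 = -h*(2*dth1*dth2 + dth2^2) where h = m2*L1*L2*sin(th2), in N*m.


h = m2*L1*L2*sin(th2) = 7.89*0.65*0.43*sin(104 deg) = 2.139750
C1 = -h*(2*2.86*4.65 + 4.65^2) = -2.139750*48.2205 = -103.1798

-103.1798 N*m


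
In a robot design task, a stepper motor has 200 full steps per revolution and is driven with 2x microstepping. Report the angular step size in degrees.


step = 360/(200*2) = 360/400 = 0.9000

0.9000 degrees


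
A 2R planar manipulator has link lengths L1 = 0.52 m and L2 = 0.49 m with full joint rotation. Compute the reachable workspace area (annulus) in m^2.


r_max = L1 + L2 = 1.0100, r_min = |L1 - L2| = 0.0300
A = pi*(r_max^2 - r_min^2) = pi*(1.0201 - 0.0009) = 3.2019

3.2019 m^2


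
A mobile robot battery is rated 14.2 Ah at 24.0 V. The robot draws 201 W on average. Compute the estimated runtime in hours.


E = 14.2*24.0 = 340.8000 Wh
t = E/P = 340.8000/201 = 1.6955

1.6955 hours


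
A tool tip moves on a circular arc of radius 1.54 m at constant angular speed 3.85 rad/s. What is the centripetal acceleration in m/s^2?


a_c = omega^2 * r = 3.85^2 * 1.54 = 22.8267

22.8267 m/s^2


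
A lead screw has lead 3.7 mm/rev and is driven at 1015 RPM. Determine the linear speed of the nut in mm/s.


v = lead * (RPM/60) = 3.7*1015/60 = 62.5917

62.5917 mm/s


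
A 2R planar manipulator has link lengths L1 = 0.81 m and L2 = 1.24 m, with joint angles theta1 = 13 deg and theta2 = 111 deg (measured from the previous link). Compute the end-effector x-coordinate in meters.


x = L1*cos(th1) + L2*cos(th1+th2) = 0.81*cos(13 deg) + 1.24*cos(124 deg) = 0.0958

0.0958 m


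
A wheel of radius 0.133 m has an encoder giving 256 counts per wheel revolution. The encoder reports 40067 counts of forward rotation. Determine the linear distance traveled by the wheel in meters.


revs = 40067/256 = 156.511719
d = revs * 2*pi*r = 156.511719 * 2*pi*0.133 = 130.7912

130.7912 m


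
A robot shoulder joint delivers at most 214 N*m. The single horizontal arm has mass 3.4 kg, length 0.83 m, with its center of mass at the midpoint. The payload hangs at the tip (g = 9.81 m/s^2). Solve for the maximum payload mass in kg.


tau_arm = m_arm*g*(L/2) = 3.4*9.81*0.83/2 = 13.8419 N*m
tau_payload = tau_max - tau_arm = 214 - 13.8419 = 200.1581
m_payload = tau_payload / (g*L) = 200.1581 / (9.81*0.83) = 24.5825

24.5825 kg


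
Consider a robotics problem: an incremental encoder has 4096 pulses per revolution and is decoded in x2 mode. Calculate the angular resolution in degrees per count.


resolution = 360 / (PPR * 2) = 360 / 8192 = 0.0439

0.0439 degrees


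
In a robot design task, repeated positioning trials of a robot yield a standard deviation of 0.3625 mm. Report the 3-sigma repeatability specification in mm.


repeatability = 3*sigma = 3*0.3625 = 1.0875

1.0875 mm


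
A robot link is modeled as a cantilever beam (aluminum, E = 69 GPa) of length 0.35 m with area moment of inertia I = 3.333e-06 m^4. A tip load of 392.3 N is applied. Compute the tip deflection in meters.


delta = F*L^3/(3*E*I) = 392.3*0.35^3/(3*6.900e+10*3.333e-06)
      = 16.8198625/689931 = 2.4379e-05

2.4379e-05 m


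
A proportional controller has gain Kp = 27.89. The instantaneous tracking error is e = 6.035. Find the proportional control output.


u_P = Kp * e = 27.89 * 6.035 = 168.3161

168.3161


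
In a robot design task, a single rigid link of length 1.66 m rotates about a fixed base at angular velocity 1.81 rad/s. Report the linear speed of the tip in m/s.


v = L*omega = 1.66 * 1.81 = 3.0046

3.0046 m/s


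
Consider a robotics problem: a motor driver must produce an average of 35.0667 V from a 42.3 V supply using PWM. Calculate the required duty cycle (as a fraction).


D = V_avg/V_supply = 35.0667/42.3 = 0.8290

0.8290


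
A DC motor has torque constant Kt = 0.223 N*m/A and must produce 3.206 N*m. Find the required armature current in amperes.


I = tau / Kt = 3.206/0.223 = 14.3767

14.3767 A


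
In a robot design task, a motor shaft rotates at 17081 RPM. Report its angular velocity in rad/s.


omega = 17081 * 2*pi/60 = 1788.7181

1788.7181 rad/s


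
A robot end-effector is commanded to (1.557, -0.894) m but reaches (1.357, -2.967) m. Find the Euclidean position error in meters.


dx = 1.357 - (1.557) = -0.2000, dy = -2.967 - (-0.894) = -2.0730
err = sqrt(0.040000 + 4.297329) = 2.0826

2.0826 m


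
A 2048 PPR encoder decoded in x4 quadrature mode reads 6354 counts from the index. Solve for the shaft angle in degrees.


angle = counts * 360 / (PPR*4) = 6354 * 360 / 8192 = 279.2285

279.2285 degrees


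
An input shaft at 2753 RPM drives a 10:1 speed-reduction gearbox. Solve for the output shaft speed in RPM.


omega_out = omega_in / N = 2753 / 10 = 275.3000

275.3000 RPM


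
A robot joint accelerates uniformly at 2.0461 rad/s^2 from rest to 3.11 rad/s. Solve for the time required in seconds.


t = delta_omega / alpha = 3.11 / 2.0461 = 1.5200

1.5200 s


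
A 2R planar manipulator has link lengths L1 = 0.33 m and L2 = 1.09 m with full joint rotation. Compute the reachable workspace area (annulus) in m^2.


r_max = L1 + L2 = 1.4200, r_min = |L1 - L2| = 0.7600
A = pi*(r_max^2 - r_min^2) = pi*(2.0164 - 0.5776) = 4.5201

4.5201 m^2


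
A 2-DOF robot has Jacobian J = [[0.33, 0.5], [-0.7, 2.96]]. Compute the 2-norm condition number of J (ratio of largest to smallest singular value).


JJ^T eigenvalues: trace(JJ^T) = 9.6105, det(JJ^T) = det(J)^2 = 1.76039824
s_max^2 = (9.6105 + sqrt(85.32011729))/2 = 9.42369447
s_min^2 = (9.6105 - sqrt(85.32011729))/2 = 0.18680553
kappa = s_max/s_min = sqrt(9.42369447/0.18680553) = 7.1026

7.1026


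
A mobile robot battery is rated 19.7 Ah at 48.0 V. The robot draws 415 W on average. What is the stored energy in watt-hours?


E = capacity * V = 19.7*48.0 = 945.6000

945.6000 Wh


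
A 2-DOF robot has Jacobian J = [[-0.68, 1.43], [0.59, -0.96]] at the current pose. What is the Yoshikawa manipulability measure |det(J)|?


det(J) = -0.68*-0.96 - (1.43)*(0.59) = -0.1909
|det(J)| = 0.1909

0.1909


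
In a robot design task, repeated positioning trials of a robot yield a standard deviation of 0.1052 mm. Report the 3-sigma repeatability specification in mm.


repeatability = 3*sigma = 3*0.1052 = 0.3156

0.3156 mm


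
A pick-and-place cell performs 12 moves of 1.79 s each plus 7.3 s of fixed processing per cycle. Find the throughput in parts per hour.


T_cycle = 12*1.79 + 7.3 = 28.7800 s
rate = 3600/T = 125.0869

125.0869 parts/hour


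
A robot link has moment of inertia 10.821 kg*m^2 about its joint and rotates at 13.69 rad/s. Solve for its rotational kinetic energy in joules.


KE = (1/2)*I*omega^2 = 0.5*10.821*13.69^2 = 1014.0148

1014.0148 J


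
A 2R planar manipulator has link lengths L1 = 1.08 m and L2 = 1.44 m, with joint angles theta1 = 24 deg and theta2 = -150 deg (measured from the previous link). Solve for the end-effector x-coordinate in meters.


x = L1*cos(th1) + L2*cos(th1+th2) = 1.08*cos(24 deg) + 1.44*cos(-126 deg) = 0.1402

0.1402 m


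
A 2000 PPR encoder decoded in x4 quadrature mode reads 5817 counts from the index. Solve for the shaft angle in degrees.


angle = counts * 360 / (PPR*4) = 5817 * 360 / 8000 = 261.7650

261.7650 degrees


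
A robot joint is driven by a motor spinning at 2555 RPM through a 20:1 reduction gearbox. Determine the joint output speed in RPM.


omega_joint = omega_motor / N = 2555 / 20 = 127.7500

127.7500 RPM


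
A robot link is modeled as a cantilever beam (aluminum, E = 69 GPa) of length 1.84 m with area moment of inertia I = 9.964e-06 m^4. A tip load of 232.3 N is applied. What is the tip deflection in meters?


delta = F*L^3/(3*E*I) = 232.3*1.84^3/(3*6.900e+10*9.964e-06)
      = 1447.1137792/2062548 = 7.0161e-04

7.0161e-04 m


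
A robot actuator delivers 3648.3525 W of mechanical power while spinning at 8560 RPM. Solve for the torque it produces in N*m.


omega = 8560 * 2*pi/60 = 896.401104 rad/s
tau = P / omega = 3648.3525 / 896.401104 = 4.0700

4.0700 N*m


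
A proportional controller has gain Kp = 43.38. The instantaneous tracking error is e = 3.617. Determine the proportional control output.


u_P = Kp * e = 43.38 * 3.617 = 156.9055

156.9055


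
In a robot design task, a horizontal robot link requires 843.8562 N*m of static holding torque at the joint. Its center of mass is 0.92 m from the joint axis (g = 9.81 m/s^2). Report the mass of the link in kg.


m = tau / (g*L) = 843.8562 / (9.81 * 0.92) = 93.5000

93.5000 kg


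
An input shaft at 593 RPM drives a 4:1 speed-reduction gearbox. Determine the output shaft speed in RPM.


omega_out = omega_in / N = 593 / 4 = 148.2500

148.2500 RPM


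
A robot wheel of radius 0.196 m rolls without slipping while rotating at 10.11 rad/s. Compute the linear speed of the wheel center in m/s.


v = omega * r = 10.11 * 0.196 = 1.9816

1.9816 m/s


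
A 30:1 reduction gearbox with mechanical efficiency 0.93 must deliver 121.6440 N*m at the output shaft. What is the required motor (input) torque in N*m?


tau_in = tau_out / (N * eta) = 121.6440 / (30 * 0.93) = 4.3600

4.3600 N*m


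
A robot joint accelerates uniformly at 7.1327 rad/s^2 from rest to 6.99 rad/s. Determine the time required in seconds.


t = delta_omega / alpha = 6.99 / 7.1327 = 0.9800

0.9800 s


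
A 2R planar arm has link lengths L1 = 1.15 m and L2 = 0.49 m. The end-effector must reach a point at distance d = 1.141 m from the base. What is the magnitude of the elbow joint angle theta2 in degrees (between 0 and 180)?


cos(th2) = (d^2 - L1^2 - L2^2)/(2*L1*L2) = (1.141^2 - 1.15^2 - 0.49^2)/(2*1.15*0.49) = -0.23133895
th2 = acos(-0.23133895) = 103.3759 deg

103.3759 degrees


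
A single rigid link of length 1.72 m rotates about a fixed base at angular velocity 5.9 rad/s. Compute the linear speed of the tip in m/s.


v = L*omega = 1.72 * 5.9 = 10.1480

10.1480 m/s


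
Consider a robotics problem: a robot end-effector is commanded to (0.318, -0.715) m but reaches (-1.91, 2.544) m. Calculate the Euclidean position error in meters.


dx = -1.91 - (0.318) = -2.2280, dy = 2.544 - (-0.715) = 3.2590
err = sqrt(4.963984 + 10.621081) = 3.9478

3.9478 m


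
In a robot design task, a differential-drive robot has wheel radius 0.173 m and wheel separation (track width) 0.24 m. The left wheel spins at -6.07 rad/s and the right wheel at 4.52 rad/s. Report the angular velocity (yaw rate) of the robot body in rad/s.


omega = r*(wR - wL)/L = 0.173*(4.52 - (-6.07))/0.24 = 7.6336

7.6336 rad/s


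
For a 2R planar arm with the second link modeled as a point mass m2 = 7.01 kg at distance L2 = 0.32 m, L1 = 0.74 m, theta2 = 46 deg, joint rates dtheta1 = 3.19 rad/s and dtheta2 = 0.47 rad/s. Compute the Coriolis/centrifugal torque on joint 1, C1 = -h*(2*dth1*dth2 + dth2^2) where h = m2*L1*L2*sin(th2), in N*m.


h = m2*L1*L2*sin(th2) = 7.01*0.74*0.32*sin(46 deg) = 1.194081
C1 = -h*(2*3.19*0.47 + 0.47^2) = -1.194081*3.2195 = -3.8443

-3.8443 N*m


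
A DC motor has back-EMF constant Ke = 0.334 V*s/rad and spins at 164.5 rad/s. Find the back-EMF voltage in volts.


V_emf = Ke * omega = 0.334*164.5 = 54.9430

54.9430 V


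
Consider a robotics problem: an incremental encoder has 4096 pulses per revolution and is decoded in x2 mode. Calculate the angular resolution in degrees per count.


resolution = 360 / (PPR * 2) = 360 / 8192 = 0.0439

0.0439 degrees
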